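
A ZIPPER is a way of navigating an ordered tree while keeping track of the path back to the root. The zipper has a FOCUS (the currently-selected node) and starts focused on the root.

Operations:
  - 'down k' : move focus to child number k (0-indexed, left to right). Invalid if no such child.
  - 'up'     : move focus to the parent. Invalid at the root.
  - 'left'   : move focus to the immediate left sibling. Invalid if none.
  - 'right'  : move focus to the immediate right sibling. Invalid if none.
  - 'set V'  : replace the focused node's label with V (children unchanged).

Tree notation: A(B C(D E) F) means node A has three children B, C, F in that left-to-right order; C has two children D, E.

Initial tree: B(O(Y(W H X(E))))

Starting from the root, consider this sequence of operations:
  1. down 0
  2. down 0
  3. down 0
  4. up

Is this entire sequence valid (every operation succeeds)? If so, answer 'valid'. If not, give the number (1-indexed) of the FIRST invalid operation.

Answer: valid

Derivation:
Step 1 (down 0): focus=O path=0 depth=1 children=['Y'] left=[] right=[] parent=B
Step 2 (down 0): focus=Y path=0/0 depth=2 children=['W', 'H', 'X'] left=[] right=[] parent=O
Step 3 (down 0): focus=W path=0/0/0 depth=3 children=[] left=[] right=['H', 'X'] parent=Y
Step 4 (up): focus=Y path=0/0 depth=2 children=['W', 'H', 'X'] left=[] right=[] parent=O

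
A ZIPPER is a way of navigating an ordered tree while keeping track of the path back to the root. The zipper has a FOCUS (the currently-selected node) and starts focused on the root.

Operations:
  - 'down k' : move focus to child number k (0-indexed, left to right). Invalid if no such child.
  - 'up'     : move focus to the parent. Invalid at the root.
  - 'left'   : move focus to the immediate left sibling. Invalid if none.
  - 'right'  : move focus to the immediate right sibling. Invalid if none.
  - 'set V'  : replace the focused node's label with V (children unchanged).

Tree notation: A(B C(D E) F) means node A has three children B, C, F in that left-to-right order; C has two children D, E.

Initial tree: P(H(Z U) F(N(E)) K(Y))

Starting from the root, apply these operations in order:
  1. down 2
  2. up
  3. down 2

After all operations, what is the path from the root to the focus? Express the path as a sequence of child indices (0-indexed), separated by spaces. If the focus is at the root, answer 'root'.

Answer: 2

Derivation:
Step 1 (down 2): focus=K path=2 depth=1 children=['Y'] left=['H', 'F'] right=[] parent=P
Step 2 (up): focus=P path=root depth=0 children=['H', 'F', 'K'] (at root)
Step 3 (down 2): focus=K path=2 depth=1 children=['Y'] left=['H', 'F'] right=[] parent=P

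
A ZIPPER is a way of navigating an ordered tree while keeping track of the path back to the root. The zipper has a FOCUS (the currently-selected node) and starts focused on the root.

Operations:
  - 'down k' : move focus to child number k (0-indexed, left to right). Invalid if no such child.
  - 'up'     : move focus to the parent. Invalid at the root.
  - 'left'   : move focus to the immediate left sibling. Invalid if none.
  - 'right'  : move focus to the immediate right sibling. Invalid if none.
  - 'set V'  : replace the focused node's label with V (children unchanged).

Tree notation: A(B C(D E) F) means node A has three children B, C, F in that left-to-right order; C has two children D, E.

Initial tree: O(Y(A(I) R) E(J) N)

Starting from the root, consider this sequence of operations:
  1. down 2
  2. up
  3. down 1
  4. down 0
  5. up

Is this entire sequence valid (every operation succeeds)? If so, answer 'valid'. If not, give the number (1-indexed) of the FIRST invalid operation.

Answer: valid

Derivation:
Step 1 (down 2): focus=N path=2 depth=1 children=[] left=['Y', 'E'] right=[] parent=O
Step 2 (up): focus=O path=root depth=0 children=['Y', 'E', 'N'] (at root)
Step 3 (down 1): focus=E path=1 depth=1 children=['J'] left=['Y'] right=['N'] parent=O
Step 4 (down 0): focus=J path=1/0 depth=2 children=[] left=[] right=[] parent=E
Step 5 (up): focus=E path=1 depth=1 children=['J'] left=['Y'] right=['N'] parent=O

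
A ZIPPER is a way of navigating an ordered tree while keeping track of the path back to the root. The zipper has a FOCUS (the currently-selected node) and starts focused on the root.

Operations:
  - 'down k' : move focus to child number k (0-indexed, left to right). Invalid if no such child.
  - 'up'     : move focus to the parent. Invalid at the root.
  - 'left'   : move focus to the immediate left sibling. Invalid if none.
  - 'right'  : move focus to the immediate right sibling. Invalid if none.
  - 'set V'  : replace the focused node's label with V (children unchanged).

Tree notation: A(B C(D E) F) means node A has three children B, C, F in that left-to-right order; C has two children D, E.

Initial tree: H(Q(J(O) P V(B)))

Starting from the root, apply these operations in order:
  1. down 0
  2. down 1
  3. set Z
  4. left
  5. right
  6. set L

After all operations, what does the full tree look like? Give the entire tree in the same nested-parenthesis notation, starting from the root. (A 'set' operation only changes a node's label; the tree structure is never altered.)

Step 1 (down 0): focus=Q path=0 depth=1 children=['J', 'P', 'V'] left=[] right=[] parent=H
Step 2 (down 1): focus=P path=0/1 depth=2 children=[] left=['J'] right=['V'] parent=Q
Step 3 (set Z): focus=Z path=0/1 depth=2 children=[] left=['J'] right=['V'] parent=Q
Step 4 (left): focus=J path=0/0 depth=2 children=['O'] left=[] right=['Z', 'V'] parent=Q
Step 5 (right): focus=Z path=0/1 depth=2 children=[] left=['J'] right=['V'] parent=Q
Step 6 (set L): focus=L path=0/1 depth=2 children=[] left=['J'] right=['V'] parent=Q

Answer: H(Q(J(O) L V(B)))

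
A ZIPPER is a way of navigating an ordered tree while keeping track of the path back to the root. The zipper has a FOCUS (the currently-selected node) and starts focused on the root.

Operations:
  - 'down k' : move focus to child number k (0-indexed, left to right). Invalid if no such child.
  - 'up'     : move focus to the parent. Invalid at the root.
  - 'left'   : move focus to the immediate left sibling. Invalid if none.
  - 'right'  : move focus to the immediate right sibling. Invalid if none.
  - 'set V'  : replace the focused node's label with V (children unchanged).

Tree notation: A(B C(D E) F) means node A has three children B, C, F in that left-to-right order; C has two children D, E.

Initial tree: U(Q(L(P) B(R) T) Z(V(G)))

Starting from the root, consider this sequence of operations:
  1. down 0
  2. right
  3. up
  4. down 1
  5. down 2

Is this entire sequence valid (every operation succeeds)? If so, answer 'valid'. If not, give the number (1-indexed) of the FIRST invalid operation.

Step 1 (down 0): focus=Q path=0 depth=1 children=['L', 'B', 'T'] left=[] right=['Z'] parent=U
Step 2 (right): focus=Z path=1 depth=1 children=['V'] left=['Q'] right=[] parent=U
Step 3 (up): focus=U path=root depth=0 children=['Q', 'Z'] (at root)
Step 4 (down 1): focus=Z path=1 depth=1 children=['V'] left=['Q'] right=[] parent=U
Step 5 (down 2): INVALID

Answer: 5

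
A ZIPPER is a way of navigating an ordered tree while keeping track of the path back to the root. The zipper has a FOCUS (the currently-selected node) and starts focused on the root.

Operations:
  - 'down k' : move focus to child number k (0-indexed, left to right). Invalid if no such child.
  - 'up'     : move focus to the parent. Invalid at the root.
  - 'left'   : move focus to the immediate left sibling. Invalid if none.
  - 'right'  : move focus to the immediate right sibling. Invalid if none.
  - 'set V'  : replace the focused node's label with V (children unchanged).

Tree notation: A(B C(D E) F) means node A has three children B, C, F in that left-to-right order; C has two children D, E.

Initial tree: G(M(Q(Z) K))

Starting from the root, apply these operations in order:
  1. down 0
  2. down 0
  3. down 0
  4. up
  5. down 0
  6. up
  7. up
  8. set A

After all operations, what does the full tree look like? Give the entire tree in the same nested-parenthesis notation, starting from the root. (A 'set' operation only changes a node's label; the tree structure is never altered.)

Step 1 (down 0): focus=M path=0 depth=1 children=['Q', 'K'] left=[] right=[] parent=G
Step 2 (down 0): focus=Q path=0/0 depth=2 children=['Z'] left=[] right=['K'] parent=M
Step 3 (down 0): focus=Z path=0/0/0 depth=3 children=[] left=[] right=[] parent=Q
Step 4 (up): focus=Q path=0/0 depth=2 children=['Z'] left=[] right=['K'] parent=M
Step 5 (down 0): focus=Z path=0/0/0 depth=3 children=[] left=[] right=[] parent=Q
Step 6 (up): focus=Q path=0/0 depth=2 children=['Z'] left=[] right=['K'] parent=M
Step 7 (up): focus=M path=0 depth=1 children=['Q', 'K'] left=[] right=[] parent=G
Step 8 (set A): focus=A path=0 depth=1 children=['Q', 'K'] left=[] right=[] parent=G

Answer: G(A(Q(Z) K))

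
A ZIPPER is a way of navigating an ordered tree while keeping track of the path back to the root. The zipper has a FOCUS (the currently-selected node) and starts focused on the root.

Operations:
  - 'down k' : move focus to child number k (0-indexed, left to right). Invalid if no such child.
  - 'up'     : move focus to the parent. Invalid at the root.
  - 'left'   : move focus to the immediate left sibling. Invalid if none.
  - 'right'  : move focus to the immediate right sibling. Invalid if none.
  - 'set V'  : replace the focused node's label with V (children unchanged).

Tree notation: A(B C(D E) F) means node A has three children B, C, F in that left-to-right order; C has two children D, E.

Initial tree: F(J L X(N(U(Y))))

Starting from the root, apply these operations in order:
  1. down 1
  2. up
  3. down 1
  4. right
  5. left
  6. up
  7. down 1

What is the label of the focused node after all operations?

Step 1 (down 1): focus=L path=1 depth=1 children=[] left=['J'] right=['X'] parent=F
Step 2 (up): focus=F path=root depth=0 children=['J', 'L', 'X'] (at root)
Step 3 (down 1): focus=L path=1 depth=1 children=[] left=['J'] right=['X'] parent=F
Step 4 (right): focus=X path=2 depth=1 children=['N'] left=['J', 'L'] right=[] parent=F
Step 5 (left): focus=L path=1 depth=1 children=[] left=['J'] right=['X'] parent=F
Step 6 (up): focus=F path=root depth=0 children=['J', 'L', 'X'] (at root)
Step 7 (down 1): focus=L path=1 depth=1 children=[] left=['J'] right=['X'] parent=F

Answer: L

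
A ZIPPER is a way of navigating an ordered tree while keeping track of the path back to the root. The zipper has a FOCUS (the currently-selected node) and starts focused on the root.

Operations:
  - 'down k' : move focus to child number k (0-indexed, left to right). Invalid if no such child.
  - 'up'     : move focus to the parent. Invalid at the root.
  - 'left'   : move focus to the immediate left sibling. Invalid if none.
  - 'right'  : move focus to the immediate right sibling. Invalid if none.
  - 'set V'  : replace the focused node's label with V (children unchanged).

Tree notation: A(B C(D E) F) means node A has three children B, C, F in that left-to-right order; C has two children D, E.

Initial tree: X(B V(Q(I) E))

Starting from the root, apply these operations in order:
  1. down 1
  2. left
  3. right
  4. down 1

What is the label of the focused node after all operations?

Step 1 (down 1): focus=V path=1 depth=1 children=['Q', 'E'] left=['B'] right=[] parent=X
Step 2 (left): focus=B path=0 depth=1 children=[] left=[] right=['V'] parent=X
Step 3 (right): focus=V path=1 depth=1 children=['Q', 'E'] left=['B'] right=[] parent=X
Step 4 (down 1): focus=E path=1/1 depth=2 children=[] left=['Q'] right=[] parent=V

Answer: E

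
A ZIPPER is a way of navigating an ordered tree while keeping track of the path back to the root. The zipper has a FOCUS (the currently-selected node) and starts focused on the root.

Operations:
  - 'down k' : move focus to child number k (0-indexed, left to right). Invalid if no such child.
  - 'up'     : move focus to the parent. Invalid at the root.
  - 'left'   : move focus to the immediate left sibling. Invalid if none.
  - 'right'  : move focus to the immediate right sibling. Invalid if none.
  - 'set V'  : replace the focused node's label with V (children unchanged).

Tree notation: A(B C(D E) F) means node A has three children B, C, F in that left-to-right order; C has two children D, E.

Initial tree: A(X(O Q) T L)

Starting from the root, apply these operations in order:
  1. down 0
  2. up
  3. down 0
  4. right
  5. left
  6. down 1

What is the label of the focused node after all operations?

Answer: Q

Derivation:
Step 1 (down 0): focus=X path=0 depth=1 children=['O', 'Q'] left=[] right=['T', 'L'] parent=A
Step 2 (up): focus=A path=root depth=0 children=['X', 'T', 'L'] (at root)
Step 3 (down 0): focus=X path=0 depth=1 children=['O', 'Q'] left=[] right=['T', 'L'] parent=A
Step 4 (right): focus=T path=1 depth=1 children=[] left=['X'] right=['L'] parent=A
Step 5 (left): focus=X path=0 depth=1 children=['O', 'Q'] left=[] right=['T', 'L'] parent=A
Step 6 (down 1): focus=Q path=0/1 depth=2 children=[] left=['O'] right=[] parent=X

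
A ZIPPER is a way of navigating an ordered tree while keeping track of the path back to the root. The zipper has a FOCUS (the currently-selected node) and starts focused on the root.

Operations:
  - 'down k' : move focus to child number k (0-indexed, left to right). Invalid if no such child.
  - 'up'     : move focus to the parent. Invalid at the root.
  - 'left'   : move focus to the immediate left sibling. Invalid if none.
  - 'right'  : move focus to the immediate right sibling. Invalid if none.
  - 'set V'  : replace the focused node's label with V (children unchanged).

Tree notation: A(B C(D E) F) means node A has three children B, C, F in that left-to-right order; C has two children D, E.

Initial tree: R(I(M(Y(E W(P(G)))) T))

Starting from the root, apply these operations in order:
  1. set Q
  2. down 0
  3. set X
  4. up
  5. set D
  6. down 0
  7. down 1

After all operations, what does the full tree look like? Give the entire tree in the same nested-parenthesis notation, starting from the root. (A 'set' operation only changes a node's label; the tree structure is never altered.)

Step 1 (set Q): focus=Q path=root depth=0 children=['I'] (at root)
Step 2 (down 0): focus=I path=0 depth=1 children=['M', 'T'] left=[] right=[] parent=Q
Step 3 (set X): focus=X path=0 depth=1 children=['M', 'T'] left=[] right=[] parent=Q
Step 4 (up): focus=Q path=root depth=0 children=['X'] (at root)
Step 5 (set D): focus=D path=root depth=0 children=['X'] (at root)
Step 6 (down 0): focus=X path=0 depth=1 children=['M', 'T'] left=[] right=[] parent=D
Step 7 (down 1): focus=T path=0/1 depth=2 children=[] left=['M'] right=[] parent=X

Answer: D(X(M(Y(E W(P(G)))) T))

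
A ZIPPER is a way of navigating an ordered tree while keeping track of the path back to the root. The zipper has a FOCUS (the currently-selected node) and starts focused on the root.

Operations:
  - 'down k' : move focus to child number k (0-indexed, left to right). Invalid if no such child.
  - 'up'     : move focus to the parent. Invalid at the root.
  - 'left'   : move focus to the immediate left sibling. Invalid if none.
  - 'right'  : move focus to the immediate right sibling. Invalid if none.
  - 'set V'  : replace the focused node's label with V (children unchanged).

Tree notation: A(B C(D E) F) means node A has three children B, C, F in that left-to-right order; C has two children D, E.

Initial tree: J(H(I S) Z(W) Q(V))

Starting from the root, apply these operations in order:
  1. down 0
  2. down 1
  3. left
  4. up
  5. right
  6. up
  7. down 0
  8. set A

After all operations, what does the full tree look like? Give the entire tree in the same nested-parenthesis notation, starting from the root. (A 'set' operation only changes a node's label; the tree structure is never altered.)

Step 1 (down 0): focus=H path=0 depth=1 children=['I', 'S'] left=[] right=['Z', 'Q'] parent=J
Step 2 (down 1): focus=S path=0/1 depth=2 children=[] left=['I'] right=[] parent=H
Step 3 (left): focus=I path=0/0 depth=2 children=[] left=[] right=['S'] parent=H
Step 4 (up): focus=H path=0 depth=1 children=['I', 'S'] left=[] right=['Z', 'Q'] parent=J
Step 5 (right): focus=Z path=1 depth=1 children=['W'] left=['H'] right=['Q'] parent=J
Step 6 (up): focus=J path=root depth=0 children=['H', 'Z', 'Q'] (at root)
Step 7 (down 0): focus=H path=0 depth=1 children=['I', 'S'] left=[] right=['Z', 'Q'] parent=J
Step 8 (set A): focus=A path=0 depth=1 children=['I', 'S'] left=[] right=['Z', 'Q'] parent=J

Answer: J(A(I S) Z(W) Q(V))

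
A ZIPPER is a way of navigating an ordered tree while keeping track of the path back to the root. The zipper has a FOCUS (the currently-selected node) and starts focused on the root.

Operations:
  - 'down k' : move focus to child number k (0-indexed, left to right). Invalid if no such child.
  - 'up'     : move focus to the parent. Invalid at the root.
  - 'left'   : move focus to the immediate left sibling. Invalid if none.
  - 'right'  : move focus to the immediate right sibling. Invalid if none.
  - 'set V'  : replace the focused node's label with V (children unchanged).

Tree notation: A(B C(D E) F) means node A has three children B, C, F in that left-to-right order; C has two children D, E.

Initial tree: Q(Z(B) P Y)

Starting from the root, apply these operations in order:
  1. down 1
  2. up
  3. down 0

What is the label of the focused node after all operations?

Answer: Z

Derivation:
Step 1 (down 1): focus=P path=1 depth=1 children=[] left=['Z'] right=['Y'] parent=Q
Step 2 (up): focus=Q path=root depth=0 children=['Z', 'P', 'Y'] (at root)
Step 3 (down 0): focus=Z path=0 depth=1 children=['B'] left=[] right=['P', 'Y'] parent=Q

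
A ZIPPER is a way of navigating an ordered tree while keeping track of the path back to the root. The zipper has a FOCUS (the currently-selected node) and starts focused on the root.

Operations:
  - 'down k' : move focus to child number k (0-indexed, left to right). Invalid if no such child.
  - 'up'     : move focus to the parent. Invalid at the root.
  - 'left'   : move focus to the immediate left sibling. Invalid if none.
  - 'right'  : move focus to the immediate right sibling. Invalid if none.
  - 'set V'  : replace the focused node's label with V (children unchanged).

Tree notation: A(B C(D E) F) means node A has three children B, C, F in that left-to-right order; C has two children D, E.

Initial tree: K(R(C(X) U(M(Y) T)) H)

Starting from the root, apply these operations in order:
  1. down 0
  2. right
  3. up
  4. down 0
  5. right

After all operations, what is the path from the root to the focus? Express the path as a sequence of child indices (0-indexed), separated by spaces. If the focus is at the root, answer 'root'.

Answer: 1

Derivation:
Step 1 (down 0): focus=R path=0 depth=1 children=['C', 'U'] left=[] right=['H'] parent=K
Step 2 (right): focus=H path=1 depth=1 children=[] left=['R'] right=[] parent=K
Step 3 (up): focus=K path=root depth=0 children=['R', 'H'] (at root)
Step 4 (down 0): focus=R path=0 depth=1 children=['C', 'U'] left=[] right=['H'] parent=K
Step 5 (right): focus=H path=1 depth=1 children=[] left=['R'] right=[] parent=K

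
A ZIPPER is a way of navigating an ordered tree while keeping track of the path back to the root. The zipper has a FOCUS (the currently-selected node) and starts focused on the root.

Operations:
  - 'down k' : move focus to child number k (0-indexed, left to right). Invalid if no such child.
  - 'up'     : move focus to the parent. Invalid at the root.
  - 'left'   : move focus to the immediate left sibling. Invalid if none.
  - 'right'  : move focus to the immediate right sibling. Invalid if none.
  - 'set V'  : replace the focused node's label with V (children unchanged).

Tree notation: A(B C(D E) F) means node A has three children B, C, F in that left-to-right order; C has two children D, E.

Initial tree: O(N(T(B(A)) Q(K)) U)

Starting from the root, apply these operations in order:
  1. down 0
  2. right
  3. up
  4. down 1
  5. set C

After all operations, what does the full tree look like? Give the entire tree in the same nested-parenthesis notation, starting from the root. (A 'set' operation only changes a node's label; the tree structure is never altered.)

Step 1 (down 0): focus=N path=0 depth=1 children=['T', 'Q'] left=[] right=['U'] parent=O
Step 2 (right): focus=U path=1 depth=1 children=[] left=['N'] right=[] parent=O
Step 3 (up): focus=O path=root depth=0 children=['N', 'U'] (at root)
Step 4 (down 1): focus=U path=1 depth=1 children=[] left=['N'] right=[] parent=O
Step 5 (set C): focus=C path=1 depth=1 children=[] left=['N'] right=[] parent=O

Answer: O(N(T(B(A)) Q(K)) C)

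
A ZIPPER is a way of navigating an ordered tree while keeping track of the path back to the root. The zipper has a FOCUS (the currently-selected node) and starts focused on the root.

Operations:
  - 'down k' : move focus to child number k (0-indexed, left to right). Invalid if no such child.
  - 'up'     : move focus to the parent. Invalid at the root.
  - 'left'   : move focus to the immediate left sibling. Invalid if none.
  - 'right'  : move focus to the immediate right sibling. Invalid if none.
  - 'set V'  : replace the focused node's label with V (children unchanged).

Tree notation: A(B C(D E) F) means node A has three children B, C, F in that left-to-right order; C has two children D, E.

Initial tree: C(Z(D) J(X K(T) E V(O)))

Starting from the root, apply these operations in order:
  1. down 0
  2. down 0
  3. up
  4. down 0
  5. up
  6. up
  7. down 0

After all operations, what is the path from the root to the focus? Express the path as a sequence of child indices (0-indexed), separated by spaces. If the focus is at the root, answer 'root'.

Step 1 (down 0): focus=Z path=0 depth=1 children=['D'] left=[] right=['J'] parent=C
Step 2 (down 0): focus=D path=0/0 depth=2 children=[] left=[] right=[] parent=Z
Step 3 (up): focus=Z path=0 depth=1 children=['D'] left=[] right=['J'] parent=C
Step 4 (down 0): focus=D path=0/0 depth=2 children=[] left=[] right=[] parent=Z
Step 5 (up): focus=Z path=0 depth=1 children=['D'] left=[] right=['J'] parent=C
Step 6 (up): focus=C path=root depth=0 children=['Z', 'J'] (at root)
Step 7 (down 0): focus=Z path=0 depth=1 children=['D'] left=[] right=['J'] parent=C

Answer: 0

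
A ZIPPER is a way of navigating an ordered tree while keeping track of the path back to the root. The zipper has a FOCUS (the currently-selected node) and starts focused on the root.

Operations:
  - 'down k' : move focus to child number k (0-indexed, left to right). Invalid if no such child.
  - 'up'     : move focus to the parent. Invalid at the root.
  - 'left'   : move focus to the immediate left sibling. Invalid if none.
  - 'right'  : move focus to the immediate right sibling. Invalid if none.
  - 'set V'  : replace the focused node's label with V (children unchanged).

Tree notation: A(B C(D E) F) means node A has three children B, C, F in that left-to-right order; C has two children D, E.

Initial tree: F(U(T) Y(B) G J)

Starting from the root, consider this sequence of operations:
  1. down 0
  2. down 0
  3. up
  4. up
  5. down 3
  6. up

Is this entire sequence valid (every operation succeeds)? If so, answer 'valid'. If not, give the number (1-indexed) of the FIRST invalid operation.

Step 1 (down 0): focus=U path=0 depth=1 children=['T'] left=[] right=['Y', 'G', 'J'] parent=F
Step 2 (down 0): focus=T path=0/0 depth=2 children=[] left=[] right=[] parent=U
Step 3 (up): focus=U path=0 depth=1 children=['T'] left=[] right=['Y', 'G', 'J'] parent=F
Step 4 (up): focus=F path=root depth=0 children=['U', 'Y', 'G', 'J'] (at root)
Step 5 (down 3): focus=J path=3 depth=1 children=[] left=['U', 'Y', 'G'] right=[] parent=F
Step 6 (up): focus=F path=root depth=0 children=['U', 'Y', 'G', 'J'] (at root)

Answer: valid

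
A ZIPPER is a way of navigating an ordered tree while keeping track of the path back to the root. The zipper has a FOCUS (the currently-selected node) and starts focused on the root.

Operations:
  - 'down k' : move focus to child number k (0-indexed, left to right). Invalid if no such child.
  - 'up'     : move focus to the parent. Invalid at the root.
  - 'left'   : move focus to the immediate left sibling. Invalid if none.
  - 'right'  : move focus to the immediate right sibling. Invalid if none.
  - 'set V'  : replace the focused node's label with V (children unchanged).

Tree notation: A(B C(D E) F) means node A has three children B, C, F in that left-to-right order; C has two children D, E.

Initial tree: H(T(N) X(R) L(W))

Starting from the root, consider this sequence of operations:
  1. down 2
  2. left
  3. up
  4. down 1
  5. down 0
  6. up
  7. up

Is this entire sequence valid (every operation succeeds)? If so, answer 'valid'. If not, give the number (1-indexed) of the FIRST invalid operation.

Answer: valid

Derivation:
Step 1 (down 2): focus=L path=2 depth=1 children=['W'] left=['T', 'X'] right=[] parent=H
Step 2 (left): focus=X path=1 depth=1 children=['R'] left=['T'] right=['L'] parent=H
Step 3 (up): focus=H path=root depth=0 children=['T', 'X', 'L'] (at root)
Step 4 (down 1): focus=X path=1 depth=1 children=['R'] left=['T'] right=['L'] parent=H
Step 5 (down 0): focus=R path=1/0 depth=2 children=[] left=[] right=[] parent=X
Step 6 (up): focus=X path=1 depth=1 children=['R'] left=['T'] right=['L'] parent=H
Step 7 (up): focus=H path=root depth=0 children=['T', 'X', 'L'] (at root)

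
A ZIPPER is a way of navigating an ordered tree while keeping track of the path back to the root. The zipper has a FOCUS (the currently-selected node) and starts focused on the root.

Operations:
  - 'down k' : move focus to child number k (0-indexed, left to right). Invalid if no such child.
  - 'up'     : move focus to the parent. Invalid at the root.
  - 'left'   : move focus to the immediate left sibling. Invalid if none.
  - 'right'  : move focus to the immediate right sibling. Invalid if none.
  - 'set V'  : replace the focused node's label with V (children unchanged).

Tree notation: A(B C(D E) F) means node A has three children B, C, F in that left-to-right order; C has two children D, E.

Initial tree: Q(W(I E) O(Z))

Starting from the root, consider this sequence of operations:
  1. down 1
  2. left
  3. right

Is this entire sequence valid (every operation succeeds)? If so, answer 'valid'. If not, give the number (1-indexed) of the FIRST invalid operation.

Step 1 (down 1): focus=O path=1 depth=1 children=['Z'] left=['W'] right=[] parent=Q
Step 2 (left): focus=W path=0 depth=1 children=['I', 'E'] left=[] right=['O'] parent=Q
Step 3 (right): focus=O path=1 depth=1 children=['Z'] left=['W'] right=[] parent=Q

Answer: valid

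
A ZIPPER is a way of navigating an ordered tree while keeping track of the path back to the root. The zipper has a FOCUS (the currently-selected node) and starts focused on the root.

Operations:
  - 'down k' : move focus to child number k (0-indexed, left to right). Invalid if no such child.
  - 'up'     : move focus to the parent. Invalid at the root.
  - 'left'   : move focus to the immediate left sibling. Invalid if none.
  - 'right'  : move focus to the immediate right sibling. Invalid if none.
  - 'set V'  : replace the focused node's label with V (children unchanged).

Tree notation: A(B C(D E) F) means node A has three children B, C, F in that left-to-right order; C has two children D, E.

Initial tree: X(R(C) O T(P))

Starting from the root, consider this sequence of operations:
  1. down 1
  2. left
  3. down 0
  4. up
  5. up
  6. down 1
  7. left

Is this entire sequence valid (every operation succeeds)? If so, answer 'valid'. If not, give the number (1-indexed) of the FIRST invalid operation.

Step 1 (down 1): focus=O path=1 depth=1 children=[] left=['R'] right=['T'] parent=X
Step 2 (left): focus=R path=0 depth=1 children=['C'] left=[] right=['O', 'T'] parent=X
Step 3 (down 0): focus=C path=0/0 depth=2 children=[] left=[] right=[] parent=R
Step 4 (up): focus=R path=0 depth=1 children=['C'] left=[] right=['O', 'T'] parent=X
Step 5 (up): focus=X path=root depth=0 children=['R', 'O', 'T'] (at root)
Step 6 (down 1): focus=O path=1 depth=1 children=[] left=['R'] right=['T'] parent=X
Step 7 (left): focus=R path=0 depth=1 children=['C'] left=[] right=['O', 'T'] parent=X

Answer: valid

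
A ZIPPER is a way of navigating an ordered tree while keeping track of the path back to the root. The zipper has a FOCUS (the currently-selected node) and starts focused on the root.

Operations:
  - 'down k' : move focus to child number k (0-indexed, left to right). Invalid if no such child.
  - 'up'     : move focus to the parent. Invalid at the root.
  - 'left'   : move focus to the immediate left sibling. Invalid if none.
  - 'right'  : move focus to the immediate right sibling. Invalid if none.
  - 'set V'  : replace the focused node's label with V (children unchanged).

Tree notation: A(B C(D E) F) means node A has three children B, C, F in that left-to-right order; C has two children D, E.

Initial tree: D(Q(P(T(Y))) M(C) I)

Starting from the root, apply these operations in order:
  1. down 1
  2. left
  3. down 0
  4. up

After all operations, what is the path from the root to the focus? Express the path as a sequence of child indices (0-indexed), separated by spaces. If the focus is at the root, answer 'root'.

Step 1 (down 1): focus=M path=1 depth=1 children=['C'] left=['Q'] right=['I'] parent=D
Step 2 (left): focus=Q path=0 depth=1 children=['P'] left=[] right=['M', 'I'] parent=D
Step 3 (down 0): focus=P path=0/0 depth=2 children=['T'] left=[] right=[] parent=Q
Step 4 (up): focus=Q path=0 depth=1 children=['P'] left=[] right=['M', 'I'] parent=D

Answer: 0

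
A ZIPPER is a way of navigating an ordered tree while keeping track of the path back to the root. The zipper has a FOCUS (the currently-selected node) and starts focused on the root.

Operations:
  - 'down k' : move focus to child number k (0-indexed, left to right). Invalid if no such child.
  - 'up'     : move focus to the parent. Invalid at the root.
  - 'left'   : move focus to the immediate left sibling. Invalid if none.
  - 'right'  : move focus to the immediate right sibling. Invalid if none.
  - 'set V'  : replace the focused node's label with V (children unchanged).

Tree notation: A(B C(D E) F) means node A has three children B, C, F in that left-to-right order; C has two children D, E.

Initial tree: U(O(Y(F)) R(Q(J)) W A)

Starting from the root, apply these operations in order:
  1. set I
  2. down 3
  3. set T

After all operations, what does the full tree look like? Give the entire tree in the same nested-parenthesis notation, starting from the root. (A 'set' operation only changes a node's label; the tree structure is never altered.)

Answer: I(O(Y(F)) R(Q(J)) W T)

Derivation:
Step 1 (set I): focus=I path=root depth=0 children=['O', 'R', 'W', 'A'] (at root)
Step 2 (down 3): focus=A path=3 depth=1 children=[] left=['O', 'R', 'W'] right=[] parent=I
Step 3 (set T): focus=T path=3 depth=1 children=[] left=['O', 'R', 'W'] right=[] parent=I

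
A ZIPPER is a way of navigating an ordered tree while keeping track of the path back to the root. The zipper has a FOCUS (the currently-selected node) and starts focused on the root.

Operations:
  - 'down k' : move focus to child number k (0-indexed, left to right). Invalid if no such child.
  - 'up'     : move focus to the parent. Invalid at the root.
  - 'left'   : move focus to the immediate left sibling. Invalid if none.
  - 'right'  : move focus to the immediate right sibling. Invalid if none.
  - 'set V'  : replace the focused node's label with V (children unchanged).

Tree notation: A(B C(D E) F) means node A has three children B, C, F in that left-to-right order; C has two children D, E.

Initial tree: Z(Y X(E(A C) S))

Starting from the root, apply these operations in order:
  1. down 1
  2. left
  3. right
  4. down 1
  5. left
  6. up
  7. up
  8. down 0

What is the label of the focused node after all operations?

Answer: Y

Derivation:
Step 1 (down 1): focus=X path=1 depth=1 children=['E', 'S'] left=['Y'] right=[] parent=Z
Step 2 (left): focus=Y path=0 depth=1 children=[] left=[] right=['X'] parent=Z
Step 3 (right): focus=X path=1 depth=1 children=['E', 'S'] left=['Y'] right=[] parent=Z
Step 4 (down 1): focus=S path=1/1 depth=2 children=[] left=['E'] right=[] parent=X
Step 5 (left): focus=E path=1/0 depth=2 children=['A', 'C'] left=[] right=['S'] parent=X
Step 6 (up): focus=X path=1 depth=1 children=['E', 'S'] left=['Y'] right=[] parent=Z
Step 7 (up): focus=Z path=root depth=0 children=['Y', 'X'] (at root)
Step 8 (down 0): focus=Y path=0 depth=1 children=[] left=[] right=['X'] parent=Z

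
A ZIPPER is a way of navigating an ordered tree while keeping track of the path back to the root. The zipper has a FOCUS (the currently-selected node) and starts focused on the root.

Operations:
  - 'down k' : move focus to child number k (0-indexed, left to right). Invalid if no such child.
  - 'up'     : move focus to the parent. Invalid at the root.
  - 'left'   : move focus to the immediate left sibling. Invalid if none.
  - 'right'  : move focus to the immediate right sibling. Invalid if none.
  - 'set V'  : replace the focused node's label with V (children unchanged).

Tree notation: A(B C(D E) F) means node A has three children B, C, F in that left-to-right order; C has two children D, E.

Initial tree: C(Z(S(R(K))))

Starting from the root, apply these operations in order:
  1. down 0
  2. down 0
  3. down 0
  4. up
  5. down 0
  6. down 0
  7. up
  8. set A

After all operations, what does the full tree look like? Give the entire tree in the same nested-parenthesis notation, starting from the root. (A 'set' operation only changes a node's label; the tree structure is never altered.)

Step 1 (down 0): focus=Z path=0 depth=1 children=['S'] left=[] right=[] parent=C
Step 2 (down 0): focus=S path=0/0 depth=2 children=['R'] left=[] right=[] parent=Z
Step 3 (down 0): focus=R path=0/0/0 depth=3 children=['K'] left=[] right=[] parent=S
Step 4 (up): focus=S path=0/0 depth=2 children=['R'] left=[] right=[] parent=Z
Step 5 (down 0): focus=R path=0/0/0 depth=3 children=['K'] left=[] right=[] parent=S
Step 6 (down 0): focus=K path=0/0/0/0 depth=4 children=[] left=[] right=[] parent=R
Step 7 (up): focus=R path=0/0/0 depth=3 children=['K'] left=[] right=[] parent=S
Step 8 (set A): focus=A path=0/0/0 depth=3 children=['K'] left=[] right=[] parent=S

Answer: C(Z(S(A(K))))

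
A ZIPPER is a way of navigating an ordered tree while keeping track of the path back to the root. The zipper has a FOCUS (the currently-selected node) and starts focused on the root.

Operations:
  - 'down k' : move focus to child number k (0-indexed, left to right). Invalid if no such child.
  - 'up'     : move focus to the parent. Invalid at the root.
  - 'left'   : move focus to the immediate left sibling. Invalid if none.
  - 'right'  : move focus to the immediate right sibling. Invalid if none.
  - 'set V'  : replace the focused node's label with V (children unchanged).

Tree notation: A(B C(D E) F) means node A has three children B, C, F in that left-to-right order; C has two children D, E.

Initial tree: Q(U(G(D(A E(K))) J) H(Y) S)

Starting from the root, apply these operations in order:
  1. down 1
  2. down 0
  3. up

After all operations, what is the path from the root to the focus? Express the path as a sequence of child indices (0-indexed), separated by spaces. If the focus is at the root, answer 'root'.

Step 1 (down 1): focus=H path=1 depth=1 children=['Y'] left=['U'] right=['S'] parent=Q
Step 2 (down 0): focus=Y path=1/0 depth=2 children=[] left=[] right=[] parent=H
Step 3 (up): focus=H path=1 depth=1 children=['Y'] left=['U'] right=['S'] parent=Q

Answer: 1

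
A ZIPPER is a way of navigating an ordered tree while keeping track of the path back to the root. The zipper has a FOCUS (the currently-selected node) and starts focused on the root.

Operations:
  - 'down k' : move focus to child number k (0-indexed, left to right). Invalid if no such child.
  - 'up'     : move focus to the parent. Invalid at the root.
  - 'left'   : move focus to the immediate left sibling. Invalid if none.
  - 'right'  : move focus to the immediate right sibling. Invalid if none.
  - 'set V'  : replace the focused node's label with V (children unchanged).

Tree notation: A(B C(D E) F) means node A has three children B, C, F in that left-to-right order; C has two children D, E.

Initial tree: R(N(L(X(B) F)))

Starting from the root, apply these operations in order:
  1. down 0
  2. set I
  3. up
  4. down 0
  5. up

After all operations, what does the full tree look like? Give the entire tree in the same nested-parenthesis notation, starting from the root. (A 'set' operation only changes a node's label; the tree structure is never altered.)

Step 1 (down 0): focus=N path=0 depth=1 children=['L'] left=[] right=[] parent=R
Step 2 (set I): focus=I path=0 depth=1 children=['L'] left=[] right=[] parent=R
Step 3 (up): focus=R path=root depth=0 children=['I'] (at root)
Step 4 (down 0): focus=I path=0 depth=1 children=['L'] left=[] right=[] parent=R
Step 5 (up): focus=R path=root depth=0 children=['I'] (at root)

Answer: R(I(L(X(B) F)))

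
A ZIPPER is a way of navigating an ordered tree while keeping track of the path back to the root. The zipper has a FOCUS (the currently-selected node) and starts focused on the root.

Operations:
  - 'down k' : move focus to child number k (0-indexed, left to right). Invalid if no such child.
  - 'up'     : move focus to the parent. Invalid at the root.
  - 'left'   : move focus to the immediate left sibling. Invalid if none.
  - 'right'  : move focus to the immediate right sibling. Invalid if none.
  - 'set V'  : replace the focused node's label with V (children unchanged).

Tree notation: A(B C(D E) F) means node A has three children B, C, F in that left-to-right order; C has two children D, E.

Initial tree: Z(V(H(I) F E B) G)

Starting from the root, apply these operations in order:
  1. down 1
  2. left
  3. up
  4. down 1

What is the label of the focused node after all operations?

Answer: G

Derivation:
Step 1 (down 1): focus=G path=1 depth=1 children=[] left=['V'] right=[] parent=Z
Step 2 (left): focus=V path=0 depth=1 children=['H', 'F', 'E', 'B'] left=[] right=['G'] parent=Z
Step 3 (up): focus=Z path=root depth=0 children=['V', 'G'] (at root)
Step 4 (down 1): focus=G path=1 depth=1 children=[] left=['V'] right=[] parent=Z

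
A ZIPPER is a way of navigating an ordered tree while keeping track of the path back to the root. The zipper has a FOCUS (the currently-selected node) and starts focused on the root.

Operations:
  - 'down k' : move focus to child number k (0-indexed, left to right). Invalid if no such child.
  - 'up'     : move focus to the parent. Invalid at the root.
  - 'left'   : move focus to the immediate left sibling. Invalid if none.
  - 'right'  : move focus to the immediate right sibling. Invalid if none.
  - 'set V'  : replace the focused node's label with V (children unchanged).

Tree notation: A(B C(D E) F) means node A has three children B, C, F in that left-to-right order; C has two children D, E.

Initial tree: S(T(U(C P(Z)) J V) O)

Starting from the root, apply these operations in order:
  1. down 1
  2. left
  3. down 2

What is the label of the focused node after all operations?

Step 1 (down 1): focus=O path=1 depth=1 children=[] left=['T'] right=[] parent=S
Step 2 (left): focus=T path=0 depth=1 children=['U', 'J', 'V'] left=[] right=['O'] parent=S
Step 3 (down 2): focus=V path=0/2 depth=2 children=[] left=['U', 'J'] right=[] parent=T

Answer: V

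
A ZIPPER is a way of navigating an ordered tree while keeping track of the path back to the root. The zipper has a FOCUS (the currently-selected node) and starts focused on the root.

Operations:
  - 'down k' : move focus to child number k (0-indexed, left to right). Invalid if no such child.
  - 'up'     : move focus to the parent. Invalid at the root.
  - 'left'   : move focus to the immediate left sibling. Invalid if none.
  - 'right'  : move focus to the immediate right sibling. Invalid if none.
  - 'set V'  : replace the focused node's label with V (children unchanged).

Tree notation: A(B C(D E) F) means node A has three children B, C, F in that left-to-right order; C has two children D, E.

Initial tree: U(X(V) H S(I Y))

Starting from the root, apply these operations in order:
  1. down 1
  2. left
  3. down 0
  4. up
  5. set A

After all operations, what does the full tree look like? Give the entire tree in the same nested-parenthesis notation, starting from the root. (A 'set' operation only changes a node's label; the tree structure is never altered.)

Answer: U(A(V) H S(I Y))

Derivation:
Step 1 (down 1): focus=H path=1 depth=1 children=[] left=['X'] right=['S'] parent=U
Step 2 (left): focus=X path=0 depth=1 children=['V'] left=[] right=['H', 'S'] parent=U
Step 3 (down 0): focus=V path=0/0 depth=2 children=[] left=[] right=[] parent=X
Step 4 (up): focus=X path=0 depth=1 children=['V'] left=[] right=['H', 'S'] parent=U
Step 5 (set A): focus=A path=0 depth=1 children=['V'] left=[] right=['H', 'S'] parent=U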